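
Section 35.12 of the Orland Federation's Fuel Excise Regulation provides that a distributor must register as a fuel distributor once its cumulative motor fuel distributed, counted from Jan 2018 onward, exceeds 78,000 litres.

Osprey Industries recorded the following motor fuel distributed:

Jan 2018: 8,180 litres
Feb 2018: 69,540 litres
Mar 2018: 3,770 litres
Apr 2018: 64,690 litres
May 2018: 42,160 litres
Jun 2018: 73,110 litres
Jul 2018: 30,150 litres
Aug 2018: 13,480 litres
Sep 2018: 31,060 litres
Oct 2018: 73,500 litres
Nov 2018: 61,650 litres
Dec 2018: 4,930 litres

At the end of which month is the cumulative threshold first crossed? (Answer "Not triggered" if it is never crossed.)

Mar 2018

Through Jan 2018: 8,180 litres
Through Feb 2018: 77,720 litres
Through Mar 2018: 81,490 litres ← exceeds threshold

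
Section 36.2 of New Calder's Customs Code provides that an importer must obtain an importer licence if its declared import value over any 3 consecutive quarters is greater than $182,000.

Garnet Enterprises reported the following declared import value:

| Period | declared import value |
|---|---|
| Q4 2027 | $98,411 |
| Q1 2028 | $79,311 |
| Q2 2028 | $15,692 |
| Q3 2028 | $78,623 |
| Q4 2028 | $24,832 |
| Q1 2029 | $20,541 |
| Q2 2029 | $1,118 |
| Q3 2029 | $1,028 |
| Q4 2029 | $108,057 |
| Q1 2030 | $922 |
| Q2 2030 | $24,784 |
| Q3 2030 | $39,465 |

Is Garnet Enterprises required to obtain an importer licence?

Yes

Q4 2027–Q2 2028: $98,411 + $79,311 + $15,692 = $193,414 (over)
Q1 2028–Q3 2028: $79,311 + $15,692 + $78,623 = $173,626 (under)
Q2 2028–Q4 2028: $15,692 + $78,623 + $24,832 = $119,147 (under)
Q3 2028–Q1 2029: $78,623 + $24,832 + $20,541 = $123,996 (under)
Q4 2028–Q2 2029: $24,832 + $20,541 + $1,118 = $46,491 (under)
Q1 2029–Q3 2029: $20,541 + $1,118 + $1,028 = $22,687 (under)
Q2 2029–Q4 2029: $1,118 + $1,028 + $108,057 = $110,203 (under)
Q3 2029–Q1 2030: $1,028 + $108,057 + $922 = $110,007 (under)
Q4 2029–Q2 2030: $108,057 + $922 + $24,784 = $133,763 (under)
Q1 2030–Q3 2030: $922 + $24,784 + $39,465 = $65,171 (under)
At least one window exceeds $182,000.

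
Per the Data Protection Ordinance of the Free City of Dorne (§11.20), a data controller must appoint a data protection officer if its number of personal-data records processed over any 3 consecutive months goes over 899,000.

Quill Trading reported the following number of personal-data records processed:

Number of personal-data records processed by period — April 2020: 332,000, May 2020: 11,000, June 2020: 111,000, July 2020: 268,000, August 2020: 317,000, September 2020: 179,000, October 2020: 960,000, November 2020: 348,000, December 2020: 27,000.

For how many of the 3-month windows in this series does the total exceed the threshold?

3

April 2020–June 2020: 332,000 + 11,000 + 111,000 = 454,000 (under)
May 2020–July 2020: 11,000 + 111,000 + 268,000 = 390,000 (under)
June 2020–August 2020: 111,000 + 268,000 + 317,000 = 696,000 (under)
July 2020–September 2020: 268,000 + 317,000 + 179,000 = 764,000 (under)
August 2020–October 2020: 317,000 + 179,000 + 960,000 = 1,456,000 (over)
September 2020–November 2020: 179,000 + 960,000 + 348,000 = 1,487,000 (over)
October 2020–December 2020: 960,000 + 348,000 + 27,000 = 1,335,000 (over)
3 windows exceed the threshold.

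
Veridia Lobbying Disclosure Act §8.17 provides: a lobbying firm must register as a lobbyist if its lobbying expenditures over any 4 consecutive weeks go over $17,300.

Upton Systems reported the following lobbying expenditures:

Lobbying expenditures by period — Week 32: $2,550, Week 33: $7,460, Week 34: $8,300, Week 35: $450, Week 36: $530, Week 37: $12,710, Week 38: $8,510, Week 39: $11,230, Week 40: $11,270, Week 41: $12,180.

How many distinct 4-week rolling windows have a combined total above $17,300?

6

Week 32–Week 35: $2,550 + $7,460 + $8,300 + $450 = $18,760 (over)
Week 33–Week 36: $7,460 + $8,300 + $450 + $530 = $16,740 (under)
Week 34–Week 37: $8,300 + $450 + $530 + $12,710 = $21,990 (over)
Week 35–Week 38: $450 + $530 + $12,710 + $8,510 = $22,200 (over)
Week 36–Week 39: $530 + $12,710 + $8,510 + $11,230 = $32,980 (over)
Week 37–Week 40: $12,710 + $8,510 + $11,230 + $11,270 = $43,720 (over)
Week 38–Week 41: $8,510 + $11,230 + $11,270 + $12,180 = $43,190 (over)
6 windows exceed the threshold.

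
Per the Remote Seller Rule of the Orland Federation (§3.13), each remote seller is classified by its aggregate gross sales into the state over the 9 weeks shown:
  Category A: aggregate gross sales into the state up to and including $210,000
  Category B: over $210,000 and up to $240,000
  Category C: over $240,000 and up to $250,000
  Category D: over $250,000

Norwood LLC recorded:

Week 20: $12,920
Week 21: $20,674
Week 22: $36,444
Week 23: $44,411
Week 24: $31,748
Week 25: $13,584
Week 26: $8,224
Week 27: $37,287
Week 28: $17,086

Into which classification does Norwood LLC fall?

Category B

Aggregate gross sales into the state: $12,920 + $20,674 + $36,444 + $44,411 + $31,748 + $13,584 + $8,224 + $37,287 + $17,086 = $222,378.
$210,000 < $222,378 ≤ $240,000, so Category B applies.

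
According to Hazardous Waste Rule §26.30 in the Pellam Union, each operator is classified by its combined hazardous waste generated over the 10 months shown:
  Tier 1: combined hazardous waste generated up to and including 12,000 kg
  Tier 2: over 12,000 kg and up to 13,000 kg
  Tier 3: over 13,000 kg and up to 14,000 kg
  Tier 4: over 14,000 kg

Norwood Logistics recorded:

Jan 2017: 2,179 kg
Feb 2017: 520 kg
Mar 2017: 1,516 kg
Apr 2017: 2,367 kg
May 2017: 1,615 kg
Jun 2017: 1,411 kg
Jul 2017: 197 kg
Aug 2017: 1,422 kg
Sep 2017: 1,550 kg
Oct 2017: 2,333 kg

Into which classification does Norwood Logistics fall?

Tier 4

Combined hazardous waste generated: 2,179 kg + 520 kg + 1,516 kg + 2,367 kg + 1,615 kg + 1,411 kg + 197 kg + 1,422 kg + 1,550 kg + 2,333 kg = 15,110 kg.
15,110 kg > 14,000 kg, so Tier 4 applies.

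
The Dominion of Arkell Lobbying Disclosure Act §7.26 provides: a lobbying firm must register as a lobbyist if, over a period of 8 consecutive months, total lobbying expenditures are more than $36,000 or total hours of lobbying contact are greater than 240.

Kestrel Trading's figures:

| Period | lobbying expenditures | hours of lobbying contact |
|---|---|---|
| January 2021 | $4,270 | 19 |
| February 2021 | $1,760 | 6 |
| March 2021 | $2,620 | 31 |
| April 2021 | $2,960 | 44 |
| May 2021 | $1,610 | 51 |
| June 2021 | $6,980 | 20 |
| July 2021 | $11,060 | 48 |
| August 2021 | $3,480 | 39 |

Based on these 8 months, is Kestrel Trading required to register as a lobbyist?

Total lobbying expenditures: $4,270 + $1,760 + $2,620 + $2,960 + $1,610 + $6,980 + $11,060 + $3,480 = $34,740 (≤ $36,000).
Total hours of lobbying contact: 19 + 6 + 31 + 44 + 51 + 20 + 48 + 39 = 258 (> 240).
The test is 'or': at least one threshold is exceeded.

Yes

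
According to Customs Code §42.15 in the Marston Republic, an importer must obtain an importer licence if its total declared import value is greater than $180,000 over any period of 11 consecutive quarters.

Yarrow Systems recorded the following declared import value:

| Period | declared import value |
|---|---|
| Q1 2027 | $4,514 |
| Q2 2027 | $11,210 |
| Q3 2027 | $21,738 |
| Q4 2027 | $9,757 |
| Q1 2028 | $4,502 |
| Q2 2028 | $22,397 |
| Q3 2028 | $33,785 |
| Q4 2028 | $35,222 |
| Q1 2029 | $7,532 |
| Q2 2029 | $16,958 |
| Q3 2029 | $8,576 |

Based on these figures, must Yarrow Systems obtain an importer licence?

Total declared import value: $4,514 + $11,210 + $21,738 + $9,757 + $4,502 + $22,397 + $33,785 + $35,222 + $7,532 + $16,958 + $8,576 = $176,191.
$176,191 ≤ $180,000, so the threshold is not exceeded.

No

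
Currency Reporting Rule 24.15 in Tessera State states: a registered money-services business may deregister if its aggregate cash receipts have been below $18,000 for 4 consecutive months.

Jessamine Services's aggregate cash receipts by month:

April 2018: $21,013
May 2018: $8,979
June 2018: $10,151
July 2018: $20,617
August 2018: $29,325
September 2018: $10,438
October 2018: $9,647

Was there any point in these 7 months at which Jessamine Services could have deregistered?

Months below $18,000: May 2018, June 2018, September 2018, October 2018.
Longest run of consecutive months below the threshold: 2.
2 < 4, so Jessamine Services never became eligible.

No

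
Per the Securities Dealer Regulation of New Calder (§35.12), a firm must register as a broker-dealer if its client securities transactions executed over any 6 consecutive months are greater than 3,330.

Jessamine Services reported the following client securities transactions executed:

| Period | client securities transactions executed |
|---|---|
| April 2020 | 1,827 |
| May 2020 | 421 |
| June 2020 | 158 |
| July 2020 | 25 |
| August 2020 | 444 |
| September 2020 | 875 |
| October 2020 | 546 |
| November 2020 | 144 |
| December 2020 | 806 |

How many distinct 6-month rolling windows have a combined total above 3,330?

1

April 2020–September 2020: 1,827 + 421 + 158 + 25 + 444 + 875 = 3,750 (over)
May 2020–October 2020: 421 + 158 + 25 + 444 + 875 + 546 = 2,469 (under)
June 2020–November 2020: 158 + 25 + 444 + 875 + 546 + 144 = 2,192 (under)
July 2020–December 2020: 25 + 444 + 875 + 546 + 144 + 806 = 2,840 (under)
1 window exceeds the threshold.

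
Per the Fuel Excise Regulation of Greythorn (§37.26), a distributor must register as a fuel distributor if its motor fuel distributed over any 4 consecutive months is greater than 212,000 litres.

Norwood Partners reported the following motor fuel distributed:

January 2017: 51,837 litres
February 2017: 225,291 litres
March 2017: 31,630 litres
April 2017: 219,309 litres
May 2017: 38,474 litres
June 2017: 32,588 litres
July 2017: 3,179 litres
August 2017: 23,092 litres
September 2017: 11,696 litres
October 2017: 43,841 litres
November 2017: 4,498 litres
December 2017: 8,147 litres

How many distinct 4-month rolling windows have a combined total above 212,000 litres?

January 2017–April 2017: 51,837 litres + 225,291 litres + 31,630 litres + 219,309 litres = 528,067 litres (over)
February 2017–May 2017: 225,291 litres + 31,630 litres + 219,309 litres + 38,474 litres = 514,704 litres (over)
March 2017–June 2017: 31,630 litres + 219,309 litres + 38,474 litres + 32,588 litres = 322,001 litres (over)
April 2017–July 2017: 219,309 litres + 38,474 litres + 32,588 litres + 3,179 litres = 293,550 litres (over)
May 2017–August 2017: 38,474 litres + 32,588 litres + 3,179 litres + 23,092 litres = 97,333 litres (under)
June 2017–September 2017: 32,588 litres + 3,179 litres + 23,092 litres + 11,696 litres = 70,555 litres (under)
July 2017–October 2017: 3,179 litres + 23,092 litres + 11,696 litres + 43,841 litres = 81,808 litres (under)
August 2017–November 2017: 23,092 litres + 11,696 litres + 43,841 litres + 4,498 litres = 83,127 litres (under)
September 2017–December 2017: 11,696 litres + 43,841 litres + 4,498 litres + 8,147 litres = 68,182 litres (under)
4 windows exceed the threshold.

4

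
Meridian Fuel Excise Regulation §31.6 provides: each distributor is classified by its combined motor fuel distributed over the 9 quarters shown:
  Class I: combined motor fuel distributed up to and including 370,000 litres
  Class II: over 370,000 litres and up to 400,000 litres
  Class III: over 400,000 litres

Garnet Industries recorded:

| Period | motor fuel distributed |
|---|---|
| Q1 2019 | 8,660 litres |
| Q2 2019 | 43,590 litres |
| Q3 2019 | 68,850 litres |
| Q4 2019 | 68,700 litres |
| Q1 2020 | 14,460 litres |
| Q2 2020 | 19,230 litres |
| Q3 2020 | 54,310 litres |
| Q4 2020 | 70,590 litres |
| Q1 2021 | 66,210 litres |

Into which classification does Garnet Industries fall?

Class III

Combined motor fuel distributed: 8,660 litres + 43,590 litres + 68,850 litres + 68,700 litres + 14,460 litres + 19,230 litres + 54,310 litres + 70,590 litres + 66,210 litres = 414,600 litres.
414,600 litres > 400,000 litres, so Class III applies.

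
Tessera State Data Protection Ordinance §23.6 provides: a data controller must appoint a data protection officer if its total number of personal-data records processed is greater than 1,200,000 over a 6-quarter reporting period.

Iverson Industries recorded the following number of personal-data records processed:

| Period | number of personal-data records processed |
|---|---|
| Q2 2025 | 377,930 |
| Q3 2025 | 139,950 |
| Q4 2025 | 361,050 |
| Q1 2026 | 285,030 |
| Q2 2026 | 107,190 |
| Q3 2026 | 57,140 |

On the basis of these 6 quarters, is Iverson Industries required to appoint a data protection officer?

Yes

Total number of personal-data records processed: 377,930 + 139,950 + 361,050 + 285,030 + 107,190 + 57,140 = 1,328,290.
1,328,290 > 1,200,000, so the threshold is exceeded.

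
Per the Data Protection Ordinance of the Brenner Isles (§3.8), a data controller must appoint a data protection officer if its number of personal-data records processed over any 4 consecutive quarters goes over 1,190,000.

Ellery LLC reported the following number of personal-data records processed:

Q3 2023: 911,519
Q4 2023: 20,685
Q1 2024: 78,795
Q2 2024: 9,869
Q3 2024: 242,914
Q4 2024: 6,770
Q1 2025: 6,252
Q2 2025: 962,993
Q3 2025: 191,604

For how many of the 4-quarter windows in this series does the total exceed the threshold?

1

Q3 2023–Q2 2024: 911,519 + 20,685 + 78,795 + 9,869 = 1,020,868 (under)
Q4 2023–Q3 2024: 20,685 + 78,795 + 9,869 + 242,914 = 352,263 (under)
Q1 2024–Q4 2024: 78,795 + 9,869 + 242,914 + 6,770 = 338,348 (under)
Q2 2024–Q1 2025: 9,869 + 242,914 + 6,770 + 6,252 = 265,805 (under)
Q3 2024–Q2 2025: 242,914 + 6,770 + 6,252 + 962,993 = 1,218,929 (over)
Q4 2024–Q3 2025: 6,770 + 6,252 + 962,993 + 191,604 = 1,167,619 (under)
1 window exceeds the threshold.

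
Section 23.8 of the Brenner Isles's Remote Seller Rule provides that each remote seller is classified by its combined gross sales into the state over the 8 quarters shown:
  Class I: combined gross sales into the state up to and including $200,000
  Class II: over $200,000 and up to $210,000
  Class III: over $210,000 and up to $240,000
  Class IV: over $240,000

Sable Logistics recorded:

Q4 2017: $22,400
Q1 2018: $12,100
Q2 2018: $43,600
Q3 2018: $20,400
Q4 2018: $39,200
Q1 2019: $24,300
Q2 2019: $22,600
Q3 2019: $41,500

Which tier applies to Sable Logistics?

Class III

Combined gross sales into the state: $22,400 + $12,100 + $43,600 + $20,400 + $39,200 + $24,300 + $22,600 + $41,500 = $226,100.
$210,000 < $226,100 ≤ $240,000, so Class III applies.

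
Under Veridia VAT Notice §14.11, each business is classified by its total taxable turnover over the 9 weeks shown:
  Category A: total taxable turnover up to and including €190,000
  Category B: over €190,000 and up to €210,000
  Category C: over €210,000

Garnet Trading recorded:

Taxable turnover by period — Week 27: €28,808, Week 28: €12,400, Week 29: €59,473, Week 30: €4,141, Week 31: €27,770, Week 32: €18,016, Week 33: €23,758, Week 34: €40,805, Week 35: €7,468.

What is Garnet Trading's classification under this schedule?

Total taxable turnover: €28,808 + €12,400 + €59,473 + €4,141 + €27,770 + €18,016 + €23,758 + €40,805 + €7,468 = €222,639.
€222,639 > €210,000, so Category C applies.

Category C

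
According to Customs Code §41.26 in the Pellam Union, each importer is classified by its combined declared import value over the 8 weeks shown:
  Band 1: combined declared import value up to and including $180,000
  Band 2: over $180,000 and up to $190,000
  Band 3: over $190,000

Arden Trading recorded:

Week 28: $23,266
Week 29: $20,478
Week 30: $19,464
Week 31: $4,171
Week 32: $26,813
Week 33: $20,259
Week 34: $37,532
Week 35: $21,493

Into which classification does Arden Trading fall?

Band 1

Combined declared import value: $23,266 + $20,478 + $19,464 + $4,171 + $26,813 + $20,259 + $37,532 + $21,493 = $173,476.
$173,476 ≤ $180,000, so Band 1 applies.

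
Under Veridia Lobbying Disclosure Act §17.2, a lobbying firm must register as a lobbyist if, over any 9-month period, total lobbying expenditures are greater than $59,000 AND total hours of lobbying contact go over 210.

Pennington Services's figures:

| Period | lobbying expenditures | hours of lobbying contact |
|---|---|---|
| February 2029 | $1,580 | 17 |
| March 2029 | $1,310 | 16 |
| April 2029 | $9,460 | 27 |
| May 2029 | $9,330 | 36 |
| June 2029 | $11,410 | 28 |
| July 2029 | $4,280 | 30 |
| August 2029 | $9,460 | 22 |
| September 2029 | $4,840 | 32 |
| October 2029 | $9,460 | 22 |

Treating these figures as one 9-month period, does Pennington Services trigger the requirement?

Yes

Total lobbying expenditures: $1,580 + $1,310 + $9,460 + $9,330 + $11,410 + $4,280 + $9,460 + $4,840 + $9,460 = $61,130 (> $59,000).
Total hours of lobbying contact: 17 + 16 + 27 + 36 + 28 + 30 + 22 + 32 + 22 = 230 (> 210).
The test is 'and': both thresholds are exceeded.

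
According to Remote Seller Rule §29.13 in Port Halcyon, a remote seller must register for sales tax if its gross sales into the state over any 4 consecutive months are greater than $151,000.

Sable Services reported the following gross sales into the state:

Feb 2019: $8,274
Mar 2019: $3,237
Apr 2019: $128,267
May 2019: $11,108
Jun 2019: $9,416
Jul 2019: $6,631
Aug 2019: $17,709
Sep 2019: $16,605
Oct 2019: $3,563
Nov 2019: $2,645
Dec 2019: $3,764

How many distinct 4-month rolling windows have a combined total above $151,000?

2

Feb 2019–May 2019: $8,274 + $3,237 + $128,267 + $11,108 = $150,886 (under)
Mar 2019–Jun 2019: $3,237 + $128,267 + $11,108 + $9,416 = $152,028 (over)
Apr 2019–Jul 2019: $128,267 + $11,108 + $9,416 + $6,631 = $155,422 (over)
May 2019–Aug 2019: $11,108 + $9,416 + $6,631 + $17,709 = $44,864 (under)
Jun 2019–Sep 2019: $9,416 + $6,631 + $17,709 + $16,605 = $50,361 (under)
Jul 2019–Oct 2019: $6,631 + $17,709 + $16,605 + $3,563 = $44,508 (under)
Aug 2019–Nov 2019: $17,709 + $16,605 + $3,563 + $2,645 = $40,522 (under)
Sep 2019–Dec 2019: $16,605 + $3,563 + $2,645 + $3,764 = $26,577 (under)
2 windows exceed the threshold.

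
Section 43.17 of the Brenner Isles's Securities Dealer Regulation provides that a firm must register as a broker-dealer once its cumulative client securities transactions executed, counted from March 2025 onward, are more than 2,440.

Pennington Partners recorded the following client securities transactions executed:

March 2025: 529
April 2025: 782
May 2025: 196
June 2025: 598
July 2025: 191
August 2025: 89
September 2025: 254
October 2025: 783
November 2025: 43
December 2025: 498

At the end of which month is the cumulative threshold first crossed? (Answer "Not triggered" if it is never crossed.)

September 2025

Through March 2025: 529
Through April 2025: 1,311
Through May 2025: 1,507
Through June 2025: 2,105
Through July 2025: 2,296
Through August 2025: 2,385
Through September 2025: 2,639 ← exceeds threshold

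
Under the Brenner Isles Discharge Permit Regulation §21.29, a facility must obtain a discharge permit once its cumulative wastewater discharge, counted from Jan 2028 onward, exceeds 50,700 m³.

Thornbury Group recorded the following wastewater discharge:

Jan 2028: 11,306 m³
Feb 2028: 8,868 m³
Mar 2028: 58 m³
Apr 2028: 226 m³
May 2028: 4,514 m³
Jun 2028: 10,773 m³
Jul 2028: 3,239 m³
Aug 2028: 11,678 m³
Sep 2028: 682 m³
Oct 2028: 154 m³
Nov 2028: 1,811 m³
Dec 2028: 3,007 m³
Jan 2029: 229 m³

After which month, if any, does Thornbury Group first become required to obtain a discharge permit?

Through Jan 2028: 11,306 m³
Through Feb 2028: 20,174 m³
Through Mar 2028: 20,232 m³
Through Apr 2028: 20,458 m³
Through May 2028: 24,972 m³
Through Jun 2028: 35,745 m³
Through Jul 2028: 38,984 m³
Through Aug 2028: 50,662 m³
Through Sep 2028: 51,344 m³ ← exceeds threshold

Sep 2028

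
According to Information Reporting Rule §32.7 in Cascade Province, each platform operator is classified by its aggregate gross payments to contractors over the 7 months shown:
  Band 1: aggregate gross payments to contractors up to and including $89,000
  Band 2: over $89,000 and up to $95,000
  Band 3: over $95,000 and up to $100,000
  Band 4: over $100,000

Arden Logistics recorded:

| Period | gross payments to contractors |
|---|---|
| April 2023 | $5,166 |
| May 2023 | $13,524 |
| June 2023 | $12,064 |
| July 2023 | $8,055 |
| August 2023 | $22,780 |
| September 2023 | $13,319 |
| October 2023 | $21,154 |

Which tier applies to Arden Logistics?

Aggregate gross payments to contractors: $5,166 + $13,524 + $12,064 + $8,055 + $22,780 + $13,319 + $21,154 = $96,062.
$95,000 < $96,062 ≤ $100,000, so Band 3 applies.

Band 3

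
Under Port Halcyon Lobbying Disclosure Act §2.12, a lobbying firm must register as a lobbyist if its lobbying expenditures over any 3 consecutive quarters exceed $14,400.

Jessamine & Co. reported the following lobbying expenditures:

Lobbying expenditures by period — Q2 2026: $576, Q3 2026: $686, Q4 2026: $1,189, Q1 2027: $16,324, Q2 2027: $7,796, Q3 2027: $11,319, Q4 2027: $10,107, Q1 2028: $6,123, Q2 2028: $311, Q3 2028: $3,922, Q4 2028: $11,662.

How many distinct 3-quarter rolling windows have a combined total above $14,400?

Q2 2026–Q4 2026: $576 + $686 + $1,189 = $2,451 (under)
Q3 2026–Q1 2027: $686 + $1,189 + $16,324 = $18,199 (over)
Q4 2026–Q2 2027: $1,189 + $16,324 + $7,796 = $25,309 (over)
Q1 2027–Q3 2027: $16,324 + $7,796 + $11,319 = $35,439 (over)
Q2 2027–Q4 2027: $7,796 + $11,319 + $10,107 = $29,222 (over)
Q3 2027–Q1 2028: $11,319 + $10,107 + $6,123 = $27,549 (over)
Q4 2027–Q2 2028: $10,107 + $6,123 + $311 = $16,541 (over)
Q1 2028–Q3 2028: $6,123 + $311 + $3,922 = $10,356 (under)
Q2 2028–Q4 2028: $311 + $3,922 + $11,662 = $15,895 (over)
7 windows exceed the threshold.

7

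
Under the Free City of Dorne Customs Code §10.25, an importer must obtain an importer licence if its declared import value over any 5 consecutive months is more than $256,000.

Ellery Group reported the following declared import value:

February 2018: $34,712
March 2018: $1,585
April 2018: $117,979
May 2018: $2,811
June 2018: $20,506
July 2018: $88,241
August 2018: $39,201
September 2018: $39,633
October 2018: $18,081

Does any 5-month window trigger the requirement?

Yes

February 2018–June 2018: $34,712 + $1,585 + $117,979 + $2,811 + $20,506 = $177,593 (under)
March 2018–July 2018: $1,585 + $117,979 + $2,811 + $20,506 + $88,241 = $231,122 (under)
April 2018–August 2018: $117,979 + $2,811 + $20,506 + $88,241 + $39,201 = $268,738 (over)
May 2018–September 2018: $2,811 + $20,506 + $88,241 + $39,201 + $39,633 = $190,392 (under)
June 2018–October 2018: $20,506 + $88,241 + $39,201 + $39,633 + $18,081 = $205,662 (under)
At least one window exceeds $256,000.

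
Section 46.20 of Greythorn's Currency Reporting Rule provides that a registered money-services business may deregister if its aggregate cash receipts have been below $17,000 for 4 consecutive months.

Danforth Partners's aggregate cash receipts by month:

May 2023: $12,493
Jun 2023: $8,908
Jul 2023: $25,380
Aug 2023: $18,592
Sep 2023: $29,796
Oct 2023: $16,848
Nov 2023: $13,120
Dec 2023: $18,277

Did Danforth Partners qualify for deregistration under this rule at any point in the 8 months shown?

Months below $17,000: May 2023, Jun 2023, Oct 2023, Nov 2023.
Longest run of consecutive months below the threshold: 2.
2 < 4, so Danforth Partners never became eligible.

No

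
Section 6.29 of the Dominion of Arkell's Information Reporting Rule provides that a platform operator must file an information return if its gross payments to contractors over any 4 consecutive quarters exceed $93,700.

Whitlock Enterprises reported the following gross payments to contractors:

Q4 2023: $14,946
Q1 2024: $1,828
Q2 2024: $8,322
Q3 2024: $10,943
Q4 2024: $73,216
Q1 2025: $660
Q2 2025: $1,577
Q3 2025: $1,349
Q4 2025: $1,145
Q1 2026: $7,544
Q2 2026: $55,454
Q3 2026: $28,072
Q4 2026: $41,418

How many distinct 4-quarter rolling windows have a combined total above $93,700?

2

Q4 2023–Q3 2024: $14,946 + $1,828 + $8,322 + $10,943 = $36,039 (under)
Q1 2024–Q4 2024: $1,828 + $8,322 + $10,943 + $73,216 = $94,309 (over)
Q2 2024–Q1 2025: $8,322 + $10,943 + $73,216 + $660 = $93,141 (under)
Q3 2024–Q2 2025: $10,943 + $73,216 + $660 + $1,577 = $86,396 (under)
Q4 2024–Q3 2025: $73,216 + $660 + $1,577 + $1,349 = $76,802 (under)
Q1 2025–Q4 2025: $660 + $1,577 + $1,349 + $1,145 = $4,731 (under)
Q2 2025–Q1 2026: $1,577 + $1,349 + $1,145 + $7,544 = $11,615 (under)
Q3 2025–Q2 2026: $1,349 + $1,145 + $7,544 + $55,454 = $65,492 (under)
Q4 2025–Q3 2026: $1,145 + $7,544 + $55,454 + $28,072 = $92,215 (under)
Q1 2026–Q4 2026: $7,544 + $55,454 + $28,072 + $41,418 = $132,488 (over)
2 windows exceed the threshold.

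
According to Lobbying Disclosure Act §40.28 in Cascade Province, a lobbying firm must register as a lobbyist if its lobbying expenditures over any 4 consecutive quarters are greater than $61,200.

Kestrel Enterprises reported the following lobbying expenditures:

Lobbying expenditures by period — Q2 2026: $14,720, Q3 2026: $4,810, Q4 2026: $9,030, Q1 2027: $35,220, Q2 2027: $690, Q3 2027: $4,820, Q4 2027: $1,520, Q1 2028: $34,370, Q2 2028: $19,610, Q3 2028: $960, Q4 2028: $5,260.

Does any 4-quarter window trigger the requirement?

Yes

Q2 2026–Q1 2027: $14,720 + $4,810 + $9,030 + $35,220 = $63,780 (over)
Q3 2026–Q2 2027: $4,810 + $9,030 + $35,220 + $690 = $49,750 (under)
Q4 2026–Q3 2027: $9,030 + $35,220 + $690 + $4,820 = $49,760 (under)
Q1 2027–Q4 2027: $35,220 + $690 + $4,820 + $1,520 = $42,250 (under)
Q2 2027–Q1 2028: $690 + $4,820 + $1,520 + $34,370 = $41,400 (under)
Q3 2027–Q2 2028: $4,820 + $1,520 + $34,370 + $19,610 = $60,320 (under)
Q4 2027–Q3 2028: $1,520 + $34,370 + $19,610 + $960 = $56,460 (under)
Q1 2028–Q4 2028: $34,370 + $19,610 + $960 + $5,260 = $60,200 (under)
At least one window exceeds $61,200.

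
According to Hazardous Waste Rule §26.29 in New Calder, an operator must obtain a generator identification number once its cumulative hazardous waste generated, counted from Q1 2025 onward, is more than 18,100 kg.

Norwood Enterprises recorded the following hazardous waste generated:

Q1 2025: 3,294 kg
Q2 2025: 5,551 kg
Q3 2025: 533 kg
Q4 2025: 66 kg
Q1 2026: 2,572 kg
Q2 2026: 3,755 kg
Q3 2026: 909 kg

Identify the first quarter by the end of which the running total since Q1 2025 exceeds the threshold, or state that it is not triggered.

Through Q1 2025: 3,294 kg
Through Q2 2025: 8,845 kg
Through Q3 2025: 9,378 kg
Through Q4 2025: 9,444 kg
Through Q1 2026: 12,016 kg
Through Q2 2026: 15,771 kg
Through Q3 2026: 16,680 kg
Final cumulative total 16,680 kg ≤ 18,100 kg; the threshold is never exceeded.

Not triggered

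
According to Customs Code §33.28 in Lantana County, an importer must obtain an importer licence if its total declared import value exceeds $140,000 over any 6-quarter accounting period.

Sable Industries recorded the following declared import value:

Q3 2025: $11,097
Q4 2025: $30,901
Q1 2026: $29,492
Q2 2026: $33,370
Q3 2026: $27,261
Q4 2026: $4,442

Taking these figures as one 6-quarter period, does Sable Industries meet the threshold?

No

Total declared import value: $11,097 + $30,901 + $29,492 + $33,370 + $27,261 + $4,442 = $136,563.
$136,563 ≤ $140,000, so the threshold is not exceeded.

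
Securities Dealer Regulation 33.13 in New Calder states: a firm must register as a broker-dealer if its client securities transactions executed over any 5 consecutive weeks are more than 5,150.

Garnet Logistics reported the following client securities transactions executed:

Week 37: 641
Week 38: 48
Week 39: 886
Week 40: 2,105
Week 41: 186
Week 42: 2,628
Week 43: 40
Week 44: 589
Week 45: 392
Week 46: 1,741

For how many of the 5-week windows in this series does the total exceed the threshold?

Week 37–Week 41: 641 + 48 + 886 + 2,105 + 186 = 3,866 (under)
Week 38–Week 42: 48 + 886 + 2,105 + 186 + 2,628 = 5,853 (over)
Week 39–Week 43: 886 + 2,105 + 186 + 2,628 + 40 = 5,845 (over)
Week 40–Week 44: 2,105 + 186 + 2,628 + 40 + 589 = 5,548 (over)
Week 41–Week 45: 186 + 2,628 + 40 + 589 + 392 = 3,835 (under)
Week 42–Week 46: 2,628 + 40 + 589 + 392 + 1,741 = 5,390 (over)
4 windows exceed the threshold.

4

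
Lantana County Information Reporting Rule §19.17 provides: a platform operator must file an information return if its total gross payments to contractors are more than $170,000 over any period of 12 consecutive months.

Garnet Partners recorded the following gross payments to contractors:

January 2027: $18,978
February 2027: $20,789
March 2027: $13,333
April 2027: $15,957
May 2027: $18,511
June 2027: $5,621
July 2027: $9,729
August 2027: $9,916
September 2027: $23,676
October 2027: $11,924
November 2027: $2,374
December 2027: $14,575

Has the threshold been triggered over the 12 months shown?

No

Total gross payments to contractors: $18,978 + $20,789 + $13,333 + $15,957 + $18,511 + $5,621 + $9,729 + $9,916 + $23,676 + $11,924 + $2,374 + $14,575 = $165,383.
$165,383 ≤ $170,000, so the threshold is not exceeded.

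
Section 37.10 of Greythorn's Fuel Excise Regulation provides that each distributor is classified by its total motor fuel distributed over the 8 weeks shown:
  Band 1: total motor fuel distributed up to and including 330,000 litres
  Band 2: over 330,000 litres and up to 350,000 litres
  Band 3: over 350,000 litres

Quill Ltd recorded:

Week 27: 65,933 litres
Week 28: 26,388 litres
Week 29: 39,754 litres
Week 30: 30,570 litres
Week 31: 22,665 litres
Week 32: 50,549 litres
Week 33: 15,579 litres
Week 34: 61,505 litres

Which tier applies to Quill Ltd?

Band 1

Total motor fuel distributed: 65,933 litres + 26,388 litres + 39,754 litres + 30,570 litres + 22,665 litres + 50,549 litres + 15,579 litres + 61,505 litres = 312,943 litres.
312,943 litres ≤ 330,000 litres, so Band 1 applies.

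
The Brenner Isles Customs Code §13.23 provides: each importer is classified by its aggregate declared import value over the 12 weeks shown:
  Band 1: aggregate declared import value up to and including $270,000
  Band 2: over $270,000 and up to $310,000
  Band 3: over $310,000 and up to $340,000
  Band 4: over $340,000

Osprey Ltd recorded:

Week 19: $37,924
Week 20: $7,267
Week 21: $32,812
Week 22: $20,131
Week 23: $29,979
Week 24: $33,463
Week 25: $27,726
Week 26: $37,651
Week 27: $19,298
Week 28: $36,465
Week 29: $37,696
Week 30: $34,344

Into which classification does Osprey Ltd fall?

Band 4

Aggregate declared import value: $37,924 + $7,267 + $32,812 + $20,131 + $29,979 + $33,463 + $27,726 + $37,651 + $19,298 + $36,465 + $37,696 + $34,344 = $354,756.
$354,756 > $340,000, so Band 4 applies.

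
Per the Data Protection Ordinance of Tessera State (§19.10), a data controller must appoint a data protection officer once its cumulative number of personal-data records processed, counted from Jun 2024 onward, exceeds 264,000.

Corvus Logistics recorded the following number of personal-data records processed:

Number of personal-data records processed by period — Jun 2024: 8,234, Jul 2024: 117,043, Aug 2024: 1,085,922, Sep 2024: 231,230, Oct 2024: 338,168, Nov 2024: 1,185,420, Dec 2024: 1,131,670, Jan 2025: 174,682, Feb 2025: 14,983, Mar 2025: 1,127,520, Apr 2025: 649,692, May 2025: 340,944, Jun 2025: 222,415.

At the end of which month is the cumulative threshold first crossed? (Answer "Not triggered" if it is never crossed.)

Aug 2024

Through Jun 2024: 8,234
Through Jul 2024: 125,277
Through Aug 2024: 1,211,199 ← exceeds threshold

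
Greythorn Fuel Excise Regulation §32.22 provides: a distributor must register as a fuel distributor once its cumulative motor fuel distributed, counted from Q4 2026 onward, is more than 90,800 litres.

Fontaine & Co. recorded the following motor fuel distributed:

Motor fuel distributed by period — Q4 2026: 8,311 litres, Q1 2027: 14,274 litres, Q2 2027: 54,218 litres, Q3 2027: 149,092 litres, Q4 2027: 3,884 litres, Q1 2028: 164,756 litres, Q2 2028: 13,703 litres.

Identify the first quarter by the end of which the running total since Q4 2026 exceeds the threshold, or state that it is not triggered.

Through Q4 2026: 8,311 litres
Through Q1 2027: 22,585 litres
Through Q2 2027: 76,803 litres
Through Q3 2027: 225,895 litres ← exceeds threshold

Q3 2027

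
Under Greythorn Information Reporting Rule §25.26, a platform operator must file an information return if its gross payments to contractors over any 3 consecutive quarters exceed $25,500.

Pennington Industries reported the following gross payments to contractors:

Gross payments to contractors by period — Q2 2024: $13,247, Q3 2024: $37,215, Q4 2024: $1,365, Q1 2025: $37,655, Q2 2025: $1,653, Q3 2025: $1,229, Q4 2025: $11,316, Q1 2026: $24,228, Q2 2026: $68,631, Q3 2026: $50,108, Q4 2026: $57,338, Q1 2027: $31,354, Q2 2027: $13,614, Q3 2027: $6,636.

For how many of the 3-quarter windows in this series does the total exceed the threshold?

11

Q2 2024–Q4 2024: $13,247 + $37,215 + $1,365 = $51,827 (over)
Q3 2024–Q1 2025: $37,215 + $1,365 + $37,655 = $76,235 (over)
Q4 2024–Q2 2025: $1,365 + $37,655 + $1,653 = $40,673 (over)
Q1 2025–Q3 2025: $37,655 + $1,653 + $1,229 = $40,537 (over)
Q2 2025–Q4 2025: $1,653 + $1,229 + $11,316 = $14,198 (under)
Q3 2025–Q1 2026: $1,229 + $11,316 + $24,228 = $36,773 (over)
Q4 2025–Q2 2026: $11,316 + $24,228 + $68,631 = $104,175 (over)
Q1 2026–Q3 2026: $24,228 + $68,631 + $50,108 = $142,967 (over)
Q2 2026–Q4 2026: $68,631 + $50,108 + $57,338 = $176,077 (over)
Q3 2026–Q1 2027: $50,108 + $57,338 + $31,354 = $138,800 (over)
Q4 2026–Q2 2027: $57,338 + $31,354 + $13,614 = $102,306 (over)
Q1 2027–Q3 2027: $31,354 + $13,614 + $6,636 = $51,604 (over)
11 windows exceed the threshold.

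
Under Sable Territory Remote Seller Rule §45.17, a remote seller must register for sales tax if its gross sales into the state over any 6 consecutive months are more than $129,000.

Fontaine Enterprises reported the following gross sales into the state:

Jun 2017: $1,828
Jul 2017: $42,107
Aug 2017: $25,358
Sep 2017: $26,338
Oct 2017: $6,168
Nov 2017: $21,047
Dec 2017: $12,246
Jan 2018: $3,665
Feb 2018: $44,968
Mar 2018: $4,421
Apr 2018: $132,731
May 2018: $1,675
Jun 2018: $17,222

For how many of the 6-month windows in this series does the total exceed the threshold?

4

Jun 2017–Nov 2017: $1,828 + $42,107 + $25,358 + $26,338 + $6,168 + $21,047 = $122,846 (under)
Jul 2017–Dec 2017: $42,107 + $25,358 + $26,338 + $6,168 + $21,047 + $12,246 = $133,264 (over)
Aug 2017–Jan 2018: $25,358 + $26,338 + $6,168 + $21,047 + $12,246 + $3,665 = $94,822 (under)
Sep 2017–Feb 2018: $26,338 + $6,168 + $21,047 + $12,246 + $3,665 + $44,968 = $114,432 (under)
Oct 2017–Mar 2018: $6,168 + $21,047 + $12,246 + $3,665 + $44,968 + $4,421 = $92,515 (under)
Nov 2017–Apr 2018: $21,047 + $12,246 + $3,665 + $44,968 + $4,421 + $132,731 = $219,078 (over)
Dec 2017–May 2018: $12,246 + $3,665 + $44,968 + $4,421 + $132,731 + $1,675 = $199,706 (over)
Jan 2018–Jun 2018: $3,665 + $44,968 + $4,421 + $132,731 + $1,675 + $17,222 = $204,682 (over)
4 windows exceed the threshold.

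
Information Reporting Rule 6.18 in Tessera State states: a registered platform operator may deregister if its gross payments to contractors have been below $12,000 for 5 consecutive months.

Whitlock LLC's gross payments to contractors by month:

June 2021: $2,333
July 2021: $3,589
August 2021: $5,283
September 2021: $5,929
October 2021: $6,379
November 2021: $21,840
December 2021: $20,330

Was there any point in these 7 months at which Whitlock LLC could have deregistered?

Yes

Months below $12,000: June 2021, July 2021, August 2021, September 2021, October 2021.
Longest run of consecutive months below the threshold: 5.
5 ≥ 5, so Whitlock LLC became eligible.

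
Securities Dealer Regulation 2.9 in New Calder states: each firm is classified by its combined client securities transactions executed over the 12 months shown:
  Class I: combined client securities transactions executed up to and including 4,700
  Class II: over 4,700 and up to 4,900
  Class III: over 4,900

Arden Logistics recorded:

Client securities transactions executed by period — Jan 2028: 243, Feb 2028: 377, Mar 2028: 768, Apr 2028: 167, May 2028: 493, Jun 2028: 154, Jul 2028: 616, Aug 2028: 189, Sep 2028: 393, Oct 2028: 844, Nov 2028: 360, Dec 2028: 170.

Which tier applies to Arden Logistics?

Class II

Combined client securities transactions executed: 243 + 377 + 768 + 167 + 493 + 154 + 616 + 189 + 393 + 844 + 360 + 170 = 4,774.
4,700 < 4,774 ≤ 4,900, so Class II applies.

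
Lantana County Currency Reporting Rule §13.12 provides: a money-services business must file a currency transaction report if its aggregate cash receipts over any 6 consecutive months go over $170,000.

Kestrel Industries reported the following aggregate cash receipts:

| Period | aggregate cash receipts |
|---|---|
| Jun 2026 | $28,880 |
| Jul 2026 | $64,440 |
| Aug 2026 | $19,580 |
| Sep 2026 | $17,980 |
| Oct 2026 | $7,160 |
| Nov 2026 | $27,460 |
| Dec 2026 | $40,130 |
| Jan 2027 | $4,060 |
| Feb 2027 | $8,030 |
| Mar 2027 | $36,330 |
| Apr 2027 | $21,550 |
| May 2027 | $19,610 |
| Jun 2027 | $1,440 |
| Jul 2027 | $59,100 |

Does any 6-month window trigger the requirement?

Jun 2026–Nov 2026: $28,880 + $64,440 + $19,580 + $17,980 + $7,160 + $27,460 = $165,500 (under)
Jul 2026–Dec 2026: $64,440 + $19,580 + $17,980 + $7,160 + $27,460 + $40,130 = $176,750 (over)
Aug 2026–Jan 2027: $19,580 + $17,980 + $7,160 + $27,460 + $40,130 + $4,060 = $116,370 (under)
Sep 2026–Feb 2027: $17,980 + $7,160 + $27,460 + $40,130 + $4,060 + $8,030 = $104,820 (under)
Oct 2026–Mar 2027: $7,160 + $27,460 + $40,130 + $4,060 + $8,030 + $36,330 = $123,170 (under)
Nov 2026–Apr 2027: $27,460 + $40,130 + $4,060 + $8,030 + $36,330 + $21,550 = $137,560 (under)
Dec 2026–May 2027: $40,130 + $4,060 + $8,030 + $36,330 + $21,550 + $19,610 = $129,710 (under)
Jan 2027–Jun 2027: $4,060 + $8,030 + $36,330 + $21,550 + $19,610 + $1,440 = $91,020 (under)
Feb 2027–Jul 2027: $8,030 + $36,330 + $21,550 + $19,610 + $1,440 + $59,100 = $146,060 (under)
At least one window exceeds $170,000.

Yes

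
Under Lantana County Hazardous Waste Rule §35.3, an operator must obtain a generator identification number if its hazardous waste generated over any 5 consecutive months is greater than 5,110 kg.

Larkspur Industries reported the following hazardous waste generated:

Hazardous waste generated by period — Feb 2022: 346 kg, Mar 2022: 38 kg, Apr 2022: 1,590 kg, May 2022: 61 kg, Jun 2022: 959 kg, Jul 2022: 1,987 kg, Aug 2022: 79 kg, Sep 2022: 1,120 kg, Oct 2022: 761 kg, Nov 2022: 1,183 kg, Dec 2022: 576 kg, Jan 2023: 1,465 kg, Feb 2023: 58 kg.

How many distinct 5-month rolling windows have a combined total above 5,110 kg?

Feb 2022–Jun 2022: 346 kg + 38 kg + 1,590 kg + 61 kg + 959 kg = 2,994 kg (under)
Mar 2022–Jul 2022: 38 kg + 1,590 kg + 61 kg + 959 kg + 1,987 kg = 4,635 kg (under)
Apr 2022–Aug 2022: 1,590 kg + 61 kg + 959 kg + 1,987 kg + 79 kg = 4,676 kg (under)
May 2022–Sep 2022: 61 kg + 959 kg + 1,987 kg + 79 kg + 1,120 kg = 4,206 kg (under)
Jun 2022–Oct 2022: 959 kg + 1,987 kg + 79 kg + 1,120 kg + 761 kg = 4,906 kg (under)
Jul 2022–Nov 2022: 1,987 kg + 79 kg + 1,120 kg + 761 kg + 1,183 kg = 5,130 kg (over)
Aug 2022–Dec 2022: 79 kg + 1,120 kg + 761 kg + 1,183 kg + 576 kg = 3,719 kg (under)
Sep 2022–Jan 2023: 1,120 kg + 761 kg + 1,183 kg + 576 kg + 1,465 kg = 5,105 kg (under)
Oct 2022–Feb 2023: 761 kg + 1,183 kg + 576 kg + 1,465 kg + 58 kg = 4,043 kg (under)
1 window exceeds the threshold.

1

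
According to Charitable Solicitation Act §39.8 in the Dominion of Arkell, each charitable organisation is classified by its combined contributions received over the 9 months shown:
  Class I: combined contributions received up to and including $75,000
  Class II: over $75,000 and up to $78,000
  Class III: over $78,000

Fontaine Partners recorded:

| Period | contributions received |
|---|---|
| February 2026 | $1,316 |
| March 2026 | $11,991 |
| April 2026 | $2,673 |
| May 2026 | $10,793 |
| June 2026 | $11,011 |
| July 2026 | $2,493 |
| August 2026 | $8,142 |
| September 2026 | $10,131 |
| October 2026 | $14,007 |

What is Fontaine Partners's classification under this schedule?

Class I

Combined contributions received: $1,316 + $11,991 + $2,673 + $10,793 + $11,011 + $2,493 + $8,142 + $10,131 + $14,007 = $72,557.
$72,557 ≤ $75,000, so Class I applies.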